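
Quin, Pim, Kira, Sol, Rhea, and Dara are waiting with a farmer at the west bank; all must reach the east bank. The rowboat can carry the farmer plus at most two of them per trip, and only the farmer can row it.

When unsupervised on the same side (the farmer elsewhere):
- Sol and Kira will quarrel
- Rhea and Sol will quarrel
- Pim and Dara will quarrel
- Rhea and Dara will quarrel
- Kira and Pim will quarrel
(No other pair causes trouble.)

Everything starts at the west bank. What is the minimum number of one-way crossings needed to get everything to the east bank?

Whatever the first load, the items left behind include a forbidden pair without the farmer. No opening move is safe, so no plan exists.

impossible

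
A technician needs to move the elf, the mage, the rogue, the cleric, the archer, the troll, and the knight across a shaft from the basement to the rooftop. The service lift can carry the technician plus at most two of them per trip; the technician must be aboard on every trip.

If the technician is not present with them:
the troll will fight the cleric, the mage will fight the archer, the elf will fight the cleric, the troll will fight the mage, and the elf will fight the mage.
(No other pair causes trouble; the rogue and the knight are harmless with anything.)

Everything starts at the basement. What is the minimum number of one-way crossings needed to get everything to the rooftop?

Counting alone: the technician can take at most 2 across per trip to the rooftop, so moving all 7 needs at least 4 loaded trips out, with a return between consecutive ones — at least 7 crossings.
The safety rule pushes this higher. Following every safe sequence of crossings, the most of the 7 that can be at the rooftop as the service lift arrives there on crossing 7 is 6 — never all 7.
So no plan with fewer than 9 crossings exists, and this one achieves 9:
1. Technician goes to the rooftop with the cleric and the mage.
2. Technician goes back to the basement alone.
3. Technician goes to the rooftop with the elf.
4. Technician goes back to the basement with the cleric and the mage.
5. Technician goes to the rooftop with the archer and the troll.
6. Technician goes back to the basement alone.
7. Technician goes to the rooftop with the knight and the rogue.
8. Technician goes back to the basement alone.
9. Technician goes to the rooftop with the cleric and the mage.

9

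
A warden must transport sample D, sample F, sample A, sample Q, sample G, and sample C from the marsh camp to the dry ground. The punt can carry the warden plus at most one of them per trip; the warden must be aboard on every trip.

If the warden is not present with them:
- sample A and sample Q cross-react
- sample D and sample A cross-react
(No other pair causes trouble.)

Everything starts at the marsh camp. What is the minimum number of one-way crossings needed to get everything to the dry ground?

13

Counting alone: the warden can take at most 1 across per trip to the dry ground, so moving all 6 needs at least 6 loaded trips out, with a return between consecutive ones — at least 11 crossings.
The safety rule pushes this higher. Following every safe sequence of crossings, the most of the 6 that can be at the dry ground as the punt arrives there on crossing 11 is 5 — never all 6.
So no plan with fewer than 13 crossings exists, and this one achieves 13:
1. Warden goes to the dry ground with sample A.
2. Warden goes back to the marsh camp alone.
3. Warden goes to the dry ground with sample D.
4. Warden goes back to the marsh camp with sample A.
5. Warden goes to the dry ground with sample Q.
6. Warden goes back to the marsh camp alone.
7. Warden goes to the dry ground with sample F.
8. Warden goes back to the marsh camp alone.
9. Warden goes to the dry ground with sample G.
10. Warden goes back to the marsh camp alone.
11. Warden goes to the dry ground with sample C.
12. Warden goes back to the marsh camp alone.
13. Warden goes to the dry ground with sample A.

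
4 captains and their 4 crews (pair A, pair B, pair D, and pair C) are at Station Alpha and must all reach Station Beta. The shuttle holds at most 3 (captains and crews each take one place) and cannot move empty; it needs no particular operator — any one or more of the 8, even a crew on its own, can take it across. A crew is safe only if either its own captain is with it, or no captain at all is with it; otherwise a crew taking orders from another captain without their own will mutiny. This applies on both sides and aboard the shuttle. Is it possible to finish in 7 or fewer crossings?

No

Counting alone: each trip to Station Beta takes at most 3 across and each return brings at least 1 back, so after t trips out (and t−1 returns) at most 3t − (t−1) of the 8 are across; that first reaches 8 at t = 4, so at least 7 crossings are needed.
The safety rule pushes this higher. Following every safe sequence of crossings, the most of the 8 that can be at Station Beta as the shuttle arrives there on crossing 7 is 7 — never all 8.
So the move cannot be finished within 7 crossings. (The shortest complete plan takes 9:)
1. captain A and crew A cross → Station Beta.
2. captain A crosses ← Station Alpha.
3. captain A, captain B, and crew B cross → Station Beta.
4. captain A and crew A cross ← Station Alpha.
5. captain A, captain C, and captain D cross → Station Beta.
6. crew B crosses ← Station Alpha.
7. crew A and crew B cross → Station Beta.
8. crew A crosses ← Station Alpha.
9. crew A, crew C, and crew D cross → Station Beta.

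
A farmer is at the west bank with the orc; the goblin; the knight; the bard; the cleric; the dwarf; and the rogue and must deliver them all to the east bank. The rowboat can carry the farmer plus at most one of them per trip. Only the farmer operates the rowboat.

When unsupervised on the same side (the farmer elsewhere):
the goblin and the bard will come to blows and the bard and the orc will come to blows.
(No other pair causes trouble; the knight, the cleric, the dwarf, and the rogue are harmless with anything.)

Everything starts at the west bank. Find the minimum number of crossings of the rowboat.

Counting alone: the farmer can take at most 1 across per trip to the east bank, so moving all 7 needs at least 7 loaded trips out, with a return between consecutive ones — at least 13 crossings.
The safety rule pushes this higher. Following every safe sequence of crossings, the most of the 7 that can be at the east bank as the rowboat arrives there on crossing 13 is 6 — never all 7.
So no plan with fewer than 15 crossings exists, and this one achieves 15:
1. Farmer goes to the east bank with the bard.
2. Farmer goes back to the west bank alone.
3. Farmer goes to the east bank with the orc.
4. Farmer goes back to the west bank with the bard.
5. Farmer goes to the east bank with the goblin.
6. Farmer goes back to the west bank alone.
7. Farmer goes to the east bank with the knight.
8. Farmer goes back to the west bank alone.
9. Farmer goes to the east bank with the cleric.
10. Farmer goes back to the west bank alone.
11. Farmer goes to the east bank with the dwarf.
12. Farmer goes back to the west bank alone.
13. Farmer goes to the east bank with the rogue.
14. Farmer goes back to the west bank alone.
15. Farmer goes to the east bank with the bard.

15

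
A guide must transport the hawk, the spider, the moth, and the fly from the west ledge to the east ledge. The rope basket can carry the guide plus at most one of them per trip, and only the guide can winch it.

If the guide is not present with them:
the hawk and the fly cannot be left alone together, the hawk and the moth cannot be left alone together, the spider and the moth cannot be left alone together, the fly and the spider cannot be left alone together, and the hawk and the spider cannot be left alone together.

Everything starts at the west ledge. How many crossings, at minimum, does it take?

impossible

Whatever the first load, the items left behind include a forbidden pair without the guide. No opening move is safe, so no plan exists.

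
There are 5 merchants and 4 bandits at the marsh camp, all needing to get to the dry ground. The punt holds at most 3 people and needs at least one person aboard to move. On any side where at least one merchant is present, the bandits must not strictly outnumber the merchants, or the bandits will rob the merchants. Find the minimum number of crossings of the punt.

7

Counting alone: each trip to the dry ground takes at most 3 across and each return brings at least 1 back, so after t trips out (and t−1 returns) at most 3t − (t−1) of the 9 are across; that first reaches 9 at t = 4, so at least 7 crossings are needed.
The plan below uses exactly 7 crossings, so it is optimal:
1. 3 bandits → the dry ground.  (the marsh camp: 5M 1B; the dry ground: 0M 3B)
2. 1 bandit ← the marsh camp.  (the marsh camp: 5M 2B; the dry ground: 0M 2B)
3. 3 merchants → the dry ground.  (the marsh camp: 2M 2B; the dry ground: 3M 2B)
4. 1 merchant ← the marsh camp.  (the marsh camp: 3M 2B; the dry ground: 2M 2B)
5. 2 merchants and 1 bandit → the dry ground.  (the marsh camp: 1M 1B; the dry ground: 4M 3B)
6. 1 merchant ← the marsh camp.  (the marsh camp: 2M 1B; the dry ground: 3M 3B)
7. 2 merchants and 1 bandit → the dry ground.  (the marsh camp: 0M 0B; the dry ground: 5M 4B)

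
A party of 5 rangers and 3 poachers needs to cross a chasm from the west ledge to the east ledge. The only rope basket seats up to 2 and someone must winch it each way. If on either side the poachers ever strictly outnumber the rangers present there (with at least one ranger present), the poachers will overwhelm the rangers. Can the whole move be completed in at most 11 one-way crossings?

No

Counting alone: each trip to the east ledge takes at most 2 across and each return brings at least 1 back, so after t trips out (and t−1 returns) at most 2t − (t−1) of the 8 are across; that first reaches 8 at t = 7, so at least 13 crossings are needed.
Since 11 < 13, 11 crossings cannot be enough. (The shortest complete plan in fact takes 13:)
1. 2 poachers → the east ledge.  (the west ledge: 5R 1P; the east ledge: 0R 2P)
2. 1 poacher ← the west ledge.  (the west ledge: 5R 2P; the east ledge: 0R 1P)
3. 2 poachers → the east ledge.  (the west ledge: 5R 0P; the east ledge: 0R 3P)
4. 1 poacher ← the west ledge.  (the west ledge: 5R 1P; the east ledge: 0R 2P)
5. 2 rangers → the east ledge.  (the west ledge: 3R 1P; the east ledge: 2R 2P)
6. 1 poacher ← the west ledge.  (the west ledge: 3R 2P; the east ledge: 2R 1P)
7. 1 ranger and 1 poacher → the east ledge.  (the west ledge: 2R 1P; the east ledge: 3R 2P)
8. 1 poacher ← the west ledge.  (the west ledge: 2R 2P; the east ledge: 3R 1P)
9. 2 poachers → the east ledge.  (the west ledge: 2R 0P; the east ledge: 3R 3P)
10. 1 poacher ← the west ledge.  (the west ledge: 2R 1P; the east ledge: 3R 2P)
11. 1 ranger and 1 poacher → the east ledge.  (the west ledge: 1R 0P; the east ledge: 4R 3P)
12. 1 poacher ← the west ledge.  (the west ledge: 1R 1P; the east ledge: 4R 2P)
13. 1 ranger and 1 poacher → the east ledge.  (the west ledge: 0R 0P; the east ledge: 5R 3P)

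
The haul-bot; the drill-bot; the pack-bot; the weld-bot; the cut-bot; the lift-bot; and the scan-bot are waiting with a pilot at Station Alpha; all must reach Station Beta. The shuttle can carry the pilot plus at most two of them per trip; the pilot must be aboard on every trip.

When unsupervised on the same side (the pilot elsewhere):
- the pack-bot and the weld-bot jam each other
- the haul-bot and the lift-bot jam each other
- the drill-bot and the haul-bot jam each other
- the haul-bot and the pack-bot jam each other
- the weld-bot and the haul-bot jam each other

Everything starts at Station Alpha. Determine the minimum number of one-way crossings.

Counting alone: the pilot can take at most 2 across per trip to Station Beta, so moving all 7 needs at least 4 loaded trips out, with a return between consecutive ones — at least 7 crossings.
The safety rule pushes this higher. Following every safe sequence of crossings, the most of the 7 that can be at Station Beta as the shuttle arrives there on crossings 7, 9 is 5, 6 respectively — never all 7.
So no plan with fewer than 11 crossings exists, and this one achieves 11:
1. Pilot goes to Station Beta with the haul-bot and the pack-bot.  [Station Alpha: the cut-bot, the drill-bot, the lift-bot, the scan-bot, the weld-bot | Station Beta: the haul-bot, the pack-bot]
2. Pilot goes back to Station Alpha with the haul-bot.  [Station Alpha: the cut-bot, the drill-bot, the haul-bot, the lift-bot, the scan-bot, the weld-bot | Station Beta: the pack-bot]
3. Pilot goes to Station Beta with the drill-bot and the haul-bot.  [Station Alpha: the cut-bot, the lift-bot, the scan-bot, the weld-bot | Station Beta: the drill-bot, the haul-bot, the pack-bot]
4. Pilot goes back to Station Alpha with the haul-bot.  [Station Alpha: the cut-bot, the haul-bot, the lift-bot, the scan-bot, the weld-bot | Station Beta: the drill-bot, the pack-bot]
5. Pilot goes to Station Beta with the cut-bot and the haul-bot.  [Station Alpha: the lift-bot, the scan-bot, the weld-bot | Station Beta: the cut-bot, the drill-bot, the haul-bot, the pack-bot]
6. Pilot goes back to Station Alpha with the haul-bot.  [Station Alpha: the haul-bot, the lift-bot, the scan-bot, the weld-bot | Station Beta: the cut-bot, the drill-bot, the pack-bot]
7. Pilot goes to Station Beta with the haul-bot and the lift-bot.  [Station Alpha: the scan-bot, the weld-bot | Station Beta: the cut-bot, the drill-bot, the haul-bot, the lift-bot, the pack-bot]
8. Pilot goes back to Station Alpha with the haul-bot.  [Station Alpha: the haul-bot, the scan-bot, the weld-bot | Station Beta: the cut-bot, the drill-bot, the lift-bot, the pack-bot]
9. Pilot goes to Station Beta with the haul-bot and the scan-bot.  [Station Alpha: the weld-bot | Station Beta: the cut-bot, the drill-bot, the haul-bot, the lift-bot, the pack-bot, the scan-bot]
10. Pilot goes back to Station Alpha with the haul-bot.  [Station Alpha: the haul-bot, the weld-bot | Station Beta: the cut-bot, the drill-bot, the lift-bot, the pack-bot, the scan-bot]
11. Pilot goes to Station Beta with the haul-bot and the weld-bot.  [Station Alpha: — | Station Beta: the cut-bot, the drill-bot, the haul-bot, the lift-bot, the pack-bot, the scan-bot, the weld-bot]

11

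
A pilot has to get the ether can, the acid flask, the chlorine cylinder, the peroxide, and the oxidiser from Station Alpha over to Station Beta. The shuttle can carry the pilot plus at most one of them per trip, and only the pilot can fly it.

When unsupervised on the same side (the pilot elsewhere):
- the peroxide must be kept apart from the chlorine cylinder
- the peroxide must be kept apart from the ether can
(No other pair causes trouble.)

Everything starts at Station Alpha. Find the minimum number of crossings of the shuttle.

11

Counting alone: the pilot can take at most 1 across per trip to Station Beta, so moving all 5 needs at least 5 loaded trips out, with a return between consecutive ones — at least 9 crossings.
The safety rule pushes this higher. Following every safe sequence of crossings, the most of the 5 that can be at Station Beta as the shuttle arrives there on crossing 9 is 4 — never all 5.
So no plan with fewer than 11 crossings exists, and this one achieves 11:
1. Pilot goes to Station Beta with the peroxide.  [Station Alpha: the acid flask, the chlorine cylinder, the ether can, the oxidiser | Station Beta: the peroxide]
2. Pilot goes back to Station Alpha alone.  [Station Alpha: the acid flask, the chlorine cylinder, the ether can, the oxidiser | Station Beta: the peroxide]
3. Pilot goes to Station Beta with the ether can.  [Station Alpha: the acid flask, the chlorine cylinder, the oxidiser | Station Beta: the ether can, the peroxide]
4. Pilot goes back to Station Alpha with the peroxide.  [Station Alpha: the acid flask, the chlorine cylinder, the oxidiser, the peroxide | Station Beta: the ether can]
5. Pilot goes to Station Beta with the chlorine cylinder.  [Station Alpha: the acid flask, the oxidiser, the peroxide | Station Beta: the chlorine cylinder, the ether can]
6. Pilot goes back to Station Alpha alone.  [Station Alpha: the acid flask, the oxidiser, the peroxide | Station Beta: the chlorine cylinder, the ether can]
7. Pilot goes to Station Beta with the acid flask.  [Station Alpha: the oxidiser, the peroxide | Station Beta: the acid flask, the chlorine cylinder, the ether can]
8. Pilot goes back to Station Alpha alone.  [Station Alpha: the oxidiser, the peroxide | Station Beta: the acid flask, the chlorine cylinder, the ether can]
9. Pilot goes to Station Beta with the oxidiser.  [Station Alpha: the peroxide | Station Beta: the acid flask, the chlorine cylinder, the ether can, the oxidiser]
10. Pilot goes back to Station Alpha alone.  [Station Alpha: the peroxide | Station Beta: the acid flask, the chlorine cylinder, the ether can, the oxidiser]
11. Pilot goes to Station Beta with the peroxide.  [Station Alpha: — | Station Beta: the acid flask, the chlorine cylinder, the ether can, the oxidiser, the peroxide]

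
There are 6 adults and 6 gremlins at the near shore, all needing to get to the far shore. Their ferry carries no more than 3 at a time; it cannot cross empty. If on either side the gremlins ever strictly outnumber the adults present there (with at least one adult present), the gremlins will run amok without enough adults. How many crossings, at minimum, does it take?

impossible

Following every safe sequence of crossings from the start, the most of the 12 that can be at the far shore as the ferry arrives there on crossings 1, 3, 5 is 3, 5, 6 respectively; the best ever achieved is 6 of 12.
From crossing 7 on, no configuration arises that was not already reachable earlier: only 17 distinct safe configurations (who is on which side, and where the ferry is) can ever be reached, none of them has everyone across, and every continuation just revisits them. They are: 0 adults + 0 gremlins across (ferry back at the start); 0 adults + 1 gremlin across (ferry there); 0 adults + 1 gremlin across (ferry back at the start); 0 adults + 2 gremlins across (ferry there); 0 adults + 2 gremlins across (ferry back at the start); 0 adults + 3 gremlins across (ferry there); 0 adults + 3 gremlins across (ferry back at the start); 0 adults + 4 gremlins across (ferry there); 0 adults + 4 gremlins across (ferry back at the start); 0 adults + 5 gremlins across (ferry there); 0 adults + 5 gremlins across (ferry back at the start); 0 adults + 6 gremlins across (ferry there); 1 adult + 1 gremlin across (ferry there); 1 adult + 1 gremlin across (ferry back at the start); 2 adults + 2 gremlins across (ferry there); 2 adults + 2 gremlins across (ferry back at the start); 3 adults + 3 gremlins across (ferry there). So no valid plan exists.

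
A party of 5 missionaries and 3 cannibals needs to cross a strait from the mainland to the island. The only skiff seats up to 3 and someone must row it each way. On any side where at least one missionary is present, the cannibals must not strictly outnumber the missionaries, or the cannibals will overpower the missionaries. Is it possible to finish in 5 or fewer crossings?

Counting alone: each trip to the island takes at most 3 across and each return brings at least 1 back, so after t trips out (and t−1 returns) at most 3t − (t−1) of the 8 are across; that first reaches 8 at t = 4, so at least 7 crossings are needed.
Since 5 < 7, 5 crossings cannot be enough. (The shortest complete plan in fact takes 7:)
1. 2 cannibals → the island.  (the mainland: 5M 1C; the island: 0M 2C)
2. 1 cannibal ← the mainland.  (the mainland: 5M 2C; the island: 0M 1C)
3. 2 missionaries and 1 cannibal → the island.  (the mainland: 3M 1C; the island: 2M 2C)
4. 1 cannibal ← the mainland.  (the mainland: 3M 2C; the island: 2M 1C)
5. 1 missionary and 2 cannibals → the island.  (the mainland: 2M 0C; the island: 3M 3C)
6. 1 cannibal ← the mainland.  (the mainland: 2M 1C; the island: 3M 2C)
7. 2 missionaries and 1 cannibal → the island.  (the mainland: 0M 0C; the island: 5M 3C)

No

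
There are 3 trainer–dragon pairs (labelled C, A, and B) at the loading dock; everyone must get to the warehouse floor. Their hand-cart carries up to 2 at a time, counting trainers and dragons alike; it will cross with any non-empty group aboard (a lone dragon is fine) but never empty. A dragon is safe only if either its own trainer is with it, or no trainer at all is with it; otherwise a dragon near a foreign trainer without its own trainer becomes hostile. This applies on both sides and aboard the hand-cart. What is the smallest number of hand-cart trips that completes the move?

11

Counting alone: each trip to the warehouse floor takes at most 2 across and each return brings at least 1 back, so after t trips out (and t−1 returns) at most 2t − (t−1) of the 6 are across; that first reaches 6 at t = 5, so at least 9 crossings are needed.
The safety rule pushes this higher. Following every safe sequence of crossings, the most of the 6 that can be at the warehouse floor as the hand-cart arrives there on crossing 9 is 5 — never all 6.
So no plan with fewer than 11 crossings exists, and this one achieves 11:
1. dragon C and trainer C cross → the warehouse floor.
2. trainer C crosses ← the loading dock.
3. dragon A and dragon B cross → the warehouse floor.
4. dragon C crosses ← the loading dock.
5. trainer A and trainer B cross → the warehouse floor.
6. dragon A and trainer A cross ← the loading dock.
7. trainer A and trainer C cross → the warehouse floor.
8. dragon B crosses ← the loading dock.
9. dragon A and dragon C cross → the warehouse floor.
10. trainer B crosses ← the loading dock.
11. dragon B and trainer B cross → the warehouse floor.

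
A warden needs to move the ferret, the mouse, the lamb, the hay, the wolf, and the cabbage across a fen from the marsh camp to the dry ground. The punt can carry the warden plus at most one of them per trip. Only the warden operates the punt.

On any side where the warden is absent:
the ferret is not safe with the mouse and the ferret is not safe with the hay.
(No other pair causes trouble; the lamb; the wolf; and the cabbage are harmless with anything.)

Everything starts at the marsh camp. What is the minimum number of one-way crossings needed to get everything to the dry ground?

Counting alone: the warden can take at most 1 across per trip to the dry ground, so moving all 6 needs at least 6 loaded trips out, with a return between consecutive ones — at least 11 crossings.
The safety rule pushes this higher. Following every safe sequence of crossings, the most of the 6 that can be at the dry ground as the punt arrives there on crossing 11 is 5 — never all 6.
So no plan with fewer than 13 crossings exists, and this one achieves 13:
1. Warden goes to the dry ground with the ferret.
2. Warden goes back to the marsh camp alone.
3. Warden goes to the dry ground with the mouse.
4. Warden goes back to the marsh camp with the ferret.
5. Warden goes to the dry ground with the hay.
6. Warden goes back to the marsh camp alone.
7. Warden goes to the dry ground with the lamb.
8. Warden goes back to the marsh camp alone.
9. Warden goes to the dry ground with the wolf.
10. Warden goes back to the marsh camp alone.
11. Warden goes to the dry ground with the cabbage.
12. Warden goes back to the marsh camp alone.
13. Warden goes to the dry ground with the ferret.

13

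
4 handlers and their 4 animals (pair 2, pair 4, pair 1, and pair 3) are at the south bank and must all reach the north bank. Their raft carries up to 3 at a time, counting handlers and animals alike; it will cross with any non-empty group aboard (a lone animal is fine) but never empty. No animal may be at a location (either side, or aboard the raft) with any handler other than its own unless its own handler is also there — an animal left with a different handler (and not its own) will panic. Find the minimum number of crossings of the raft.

Counting alone: each trip to the north bank takes at most 3 across and each return brings at least 1 back, so after t trips out (and t−1 returns) at most 3t − (t−1) of the 8 are across; that first reaches 8 at t = 4, so at least 7 crossings are needed.
The safety rule pushes this higher. Following every safe sequence of crossings, the most of the 8 that can be at the north bank as the raft arrives there on crossing 7 is 7 — never all 8.
So no plan with fewer than 9 crossings exists, and this one achieves 9:
1. animal 2 and handler 2 cross → the north bank.
2. handler 2 crosses ← the south bank.
3. animal 4, handler 2, and handler 4 cross → the north bank.
4. animal 2 and handler 2 cross ← the south bank.
5. handler 1, handler 2, and handler 3 cross → the north bank.
6. animal 4 crosses ← the south bank.
7. animal 2 and animal 4 cross → the north bank.
8. animal 2 crosses ← the south bank.
9. animal 1, animal 2, and animal 3 cross → the north bank.

9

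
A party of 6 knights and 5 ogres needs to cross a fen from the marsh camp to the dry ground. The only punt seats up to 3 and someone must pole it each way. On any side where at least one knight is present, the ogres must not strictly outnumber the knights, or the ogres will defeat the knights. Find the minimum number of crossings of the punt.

Counting alone: each trip to the dry ground takes at most 3 across and each return brings at least 1 back, so after t trips out (and t−1 returns) at most 3t − (t−1) of the 11 are across; that first reaches 11 at t = 5, so at least 9 crossings are needed.
The plan below uses exactly 9 crossings, so it is optimal:
1. 3 ogres → the dry ground.  (the marsh camp: 6K 2O; the dry ground: 0K 3O)
2. 1 ogre ← the marsh camp.  (the marsh camp: 6K 3O; the dry ground: 0K 2O)
3. 3 knights → the dry ground.  (the marsh camp: 3K 3O; the dry ground: 3K 2O)
4. 1 knight ← the marsh camp.  (the marsh camp: 4K 3O; the dry ground: 2K 2O)
5. 2 knights and 1 ogre → the dry ground.  (the marsh camp: 2K 2O; the dry ground: 4K 3O)
6. 1 knight ← the marsh camp.  (the marsh camp: 3K 2O; the dry ground: 3K 3O)
7. 2 knights and 1 ogre → the dry ground.  (the marsh camp: 1K 1O; the dry ground: 5K 4O)
8. 1 knight ← the marsh camp.  (the marsh camp: 2K 1O; the dry ground: 4K 4O)
9. 2 knights and 1 ogre → the dry ground.  (the marsh camp: 0K 0O; the dry ground: 6K 5O)

9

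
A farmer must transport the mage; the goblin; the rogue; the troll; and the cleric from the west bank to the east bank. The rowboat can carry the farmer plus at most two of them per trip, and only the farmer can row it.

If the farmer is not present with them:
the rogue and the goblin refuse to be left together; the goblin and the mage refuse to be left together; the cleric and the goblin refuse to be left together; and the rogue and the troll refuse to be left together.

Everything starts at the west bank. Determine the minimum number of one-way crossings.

5

Counting alone: the farmer can take at most 2 across per trip to the east bank, so moving all 5 needs at least 3 loaded trips out, with a return between consecutive ones — at least 5 crossings.
The plan below uses exactly 5 crossings, so it is optimal:
1. Farmer goes to the east bank with the goblin and the rogue.
2. Farmer goes back to the west bank with the goblin.
3. Farmer goes to the east bank with the cleric and the mage.
4. Farmer goes back to the west bank alone.
5. Farmer goes to the east bank with the goblin and the troll.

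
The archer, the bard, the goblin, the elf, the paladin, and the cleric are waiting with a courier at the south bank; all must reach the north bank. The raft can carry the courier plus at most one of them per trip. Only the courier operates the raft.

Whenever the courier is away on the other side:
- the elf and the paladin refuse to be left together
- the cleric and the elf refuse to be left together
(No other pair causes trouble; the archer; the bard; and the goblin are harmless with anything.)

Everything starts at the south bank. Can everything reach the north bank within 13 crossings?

Yes

Yes — this plan uses 13 crossings (≤ 13):
1. Courier goes to the north bank with the elf.
2. Courier goes back to the south bank alone.
3. Courier goes to the north bank with the archer.
4. Courier goes back to the south bank alone.
5. Courier goes to the north bank with the bard.
6. Courier goes back to the south bank alone.
7. Courier goes to the north bank with the goblin.
8. Courier goes back to the south bank alone.
9. Courier goes to the north bank with the paladin.
10. Courier goes back to the south bank with the elf.
11. Courier goes to the north bank with the cleric.
12. Courier goes back to the south bank alone.
13. Courier goes to the north bank with the elf.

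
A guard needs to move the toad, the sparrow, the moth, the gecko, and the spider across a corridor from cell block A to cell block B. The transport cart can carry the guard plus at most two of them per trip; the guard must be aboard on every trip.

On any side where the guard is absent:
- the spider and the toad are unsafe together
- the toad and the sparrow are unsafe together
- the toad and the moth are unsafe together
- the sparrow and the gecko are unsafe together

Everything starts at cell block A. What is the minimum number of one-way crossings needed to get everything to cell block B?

5

Counting alone: the guard can take at most 2 across per trip to cell block B, so moving all 5 needs at least 3 loaded trips out, with a return between consecutive ones — at least 5 crossings.
The plan below uses exactly 5 crossings, so it is optimal:
1. Guard goes to cell block B with the sparrow and the toad.
2. Guard goes back to cell block A with the toad.
3. Guard goes to cell block B with the moth and the spider.
4. Guard goes back to cell block A alone.
5. Guard goes to cell block B with the gecko and the toad.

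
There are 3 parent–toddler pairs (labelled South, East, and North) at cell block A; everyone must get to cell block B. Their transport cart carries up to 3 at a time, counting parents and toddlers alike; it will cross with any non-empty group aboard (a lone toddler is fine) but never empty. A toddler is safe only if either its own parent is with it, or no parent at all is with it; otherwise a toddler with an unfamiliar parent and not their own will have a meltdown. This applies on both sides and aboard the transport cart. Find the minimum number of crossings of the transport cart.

Counting alone: each trip to cell block B takes at most 3 across and each return brings at least 1 back, so after t trips out (and t−1 returns) at most 3t − (t−1) of the 6 are across; that first reaches 6 at t = 3, so at least 5 crossings are needed.
The plan below uses exactly 5 crossings, so it is optimal:
1. parent South and toddler South cross → cell block B.
2. parent South crosses ← cell block A.
3. parent East, parent North, and parent South cross → cell block B.
4. toddler South crosses ← cell block A.
5. toddler East, toddler North, and toddler South cross → cell block B.

5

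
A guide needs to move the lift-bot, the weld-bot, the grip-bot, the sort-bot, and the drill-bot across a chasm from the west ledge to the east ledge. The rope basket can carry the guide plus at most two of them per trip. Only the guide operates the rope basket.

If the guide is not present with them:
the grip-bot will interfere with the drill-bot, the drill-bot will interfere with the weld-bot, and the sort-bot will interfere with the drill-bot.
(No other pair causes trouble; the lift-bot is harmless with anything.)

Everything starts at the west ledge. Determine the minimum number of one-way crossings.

5

Counting alone: the guide can take at most 2 across per trip to the east ledge, so moving all 5 needs at least 3 loaded trips out, with a return between consecutive ones — at least 5 crossings.
The plan below uses exactly 5 crossings, so it is optimal:
1. Guide goes to the east ledge with the drill-bot and the lift-bot.  [the west ledge: the grip-bot, the sort-bot, the weld-bot | the east ledge: the drill-bot, the lift-bot]
2. Guide goes back to the west ledge alone.  [the west ledge: the grip-bot, the sort-bot, the weld-bot | the east ledge: the drill-bot, the lift-bot]
3. Guide goes to the east ledge with the grip-bot and the weld-bot.  [the west ledge: the sort-bot | the east ledge: the drill-bot, the grip-bot, the lift-bot, the weld-bot]
4. Guide goes back to the west ledge with the drill-bot.  [the west ledge: the drill-bot, the sort-bot | the east ledge: the grip-bot, the lift-bot, the weld-bot]
5. Guide goes to the east ledge with the drill-bot and the sort-bot.  [the west ledge: — | the east ledge: the drill-bot, the grip-bot, the lift-bot, the sort-bot, the weld-bot]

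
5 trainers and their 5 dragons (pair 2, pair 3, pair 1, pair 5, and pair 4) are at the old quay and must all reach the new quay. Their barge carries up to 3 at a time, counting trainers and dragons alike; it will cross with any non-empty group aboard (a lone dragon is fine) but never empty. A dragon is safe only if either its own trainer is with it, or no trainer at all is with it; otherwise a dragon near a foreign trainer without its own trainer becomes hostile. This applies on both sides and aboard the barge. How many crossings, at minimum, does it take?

11

Counting alone: each trip to the new quay takes at most 3 across and each return brings at least 1 back, so after t trips out (and t−1 returns) at most 3t − (t−1) of the 10 are across; that first reaches 10 at t = 5, so at least 9 crossings are needed.
The safety rule pushes this higher. Following every safe sequence of crossings, the most of the 10 that can be at the new quay as the barge arrives there on crossing 9 is 9 — never all 10.
So no plan with fewer than 11 crossings exists, and this one achieves 11:
1. dragon 2 and trainer 2 cross → the new quay.
2. trainer 2 crosses ← the old quay.
3. dragon 1, dragon 3, and dragon 5 cross → the new quay.
4. dragon 2 crosses ← the old quay.
5. trainer 1, trainer 3, and trainer 5 cross → the new quay.
6. dragon 3 and trainer 3 cross ← the old quay.
7. trainer 2, trainer 3, and trainer 4 cross → the new quay.
8. dragon 1 crosses ← the old quay.
9. dragon 2 and dragon 3 cross → the new quay.
10. dragon 2 crosses ← the old quay.
11. dragon 1, dragon 2, and dragon 4 cross → the new quay.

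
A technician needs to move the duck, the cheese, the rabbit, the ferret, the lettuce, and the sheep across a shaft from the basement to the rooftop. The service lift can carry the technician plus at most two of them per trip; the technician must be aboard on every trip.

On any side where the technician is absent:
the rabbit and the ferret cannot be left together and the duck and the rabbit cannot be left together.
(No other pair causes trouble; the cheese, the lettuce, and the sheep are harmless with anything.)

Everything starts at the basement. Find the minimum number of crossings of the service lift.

5

Counting alone: the technician can take at most 2 across per trip to the rooftop, so moving all 6 needs at least 3 loaded trips out, with a return between consecutive ones — at least 5 crossings.
The plan below uses exactly 5 crossings, so it is optimal:
1. Technician goes to the rooftop with the duck and the ferret.  [the basement: the cheese, the lettuce, the rabbit, the sheep | the rooftop: the duck, the ferret]
2. Technician goes back to the basement alone.  [the basement: the cheese, the lettuce, the rabbit, the sheep | the rooftop: the duck, the ferret]
3. Technician goes to the rooftop with the cheese and the lettuce.  [the basement: the rabbit, the sheep | the rooftop: the cheese, the duck, the ferret, the lettuce]
4. Technician goes back to the basement alone.  [the basement: the rabbit, the sheep | the rooftop: the cheese, the duck, the ferret, the lettuce]
5. Technician goes to the rooftop with the rabbit and the sheep.  [the basement: — | the rooftop: the cheese, the duck, the ferret, the lettuce, the rabbit, the sheep]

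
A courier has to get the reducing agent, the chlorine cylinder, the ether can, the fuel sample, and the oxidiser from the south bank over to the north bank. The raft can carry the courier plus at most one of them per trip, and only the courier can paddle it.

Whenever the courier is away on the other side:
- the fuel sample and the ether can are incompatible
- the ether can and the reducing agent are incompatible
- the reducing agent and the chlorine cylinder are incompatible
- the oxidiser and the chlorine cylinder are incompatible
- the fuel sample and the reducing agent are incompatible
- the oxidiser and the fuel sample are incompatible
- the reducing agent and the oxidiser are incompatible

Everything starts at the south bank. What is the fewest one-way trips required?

impossible

Whatever the first load, the items left behind include a forbidden pair without the courier. No opening move is safe, so no plan exists.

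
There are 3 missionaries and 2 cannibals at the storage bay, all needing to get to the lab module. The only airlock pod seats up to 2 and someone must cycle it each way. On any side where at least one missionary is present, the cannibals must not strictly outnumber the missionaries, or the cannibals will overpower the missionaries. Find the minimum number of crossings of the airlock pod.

7

Counting alone: each trip to the lab module takes at most 2 across and each return brings at least 1 back, so after t trips out (and t−1 returns) at most 2t − (t−1) of the 5 are across; that first reaches 5 at t = 4, so at least 7 crossings are needed.
The plan below uses exactly 7 crossings, so it is optimal:
1. 2 cannibals → the lab module.  (the storage bay: 3M 0C; the lab module: 0M 2C)
2. 1 cannibal ← the storage bay.  (the storage bay: 3M 1C; the lab module: 0M 1C)
3. 2 missionaries → the lab module.  (the storage bay: 1M 1C; the lab module: 2M 1C)
4. 1 missionary ← the storage bay.  (the storage bay: 2M 1C; the lab module: 1M 1C)
5. 1 missionary and 1 cannibal → the lab module.  (the storage bay: 1M 0C; the lab module: 2M 2C)
6. 1 cannibal ← the storage bay.  (the storage bay: 1M 1C; the lab module: 2M 1C)
7. 1 missionary and 1 cannibal → the lab module.  (the storage bay: 0M 0C; the lab module: 3M 2C)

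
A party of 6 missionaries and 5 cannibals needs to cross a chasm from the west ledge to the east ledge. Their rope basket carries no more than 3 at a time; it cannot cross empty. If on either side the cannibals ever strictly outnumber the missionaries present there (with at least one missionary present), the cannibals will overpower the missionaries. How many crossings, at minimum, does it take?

9

Counting alone: each trip to the east ledge takes at most 3 across and each return brings at least 1 back, so after t trips out (and t−1 returns) at most 3t − (t−1) of the 11 are across; that first reaches 11 at t = 5, so at least 9 crossings are needed.
The plan below uses exactly 9 crossings, so it is optimal:
1. 3 cannibals → the east ledge.  (the west ledge: 6M 2C; the east ledge: 0M 3C)
2. 1 cannibal ← the west ledge.  (the west ledge: 6M 3C; the east ledge: 0M 2C)
3. 3 missionaries → the east ledge.  (the west ledge: 3M 3C; the east ledge: 3M 2C)
4. 1 missionary ← the west ledge.  (the west ledge: 4M 3C; the east ledge: 2M 2C)
5. 2 missionaries and 1 cannibal → the east ledge.  (the west ledge: 2M 2C; the east ledge: 4M 3C)
6. 1 missionary ← the west ledge.  (the west ledge: 3M 2C; the east ledge: 3M 3C)
7. 2 missionaries and 1 cannibal → the east ledge.  (the west ledge: 1M 1C; the east ledge: 5M 4C)
8. 1 missionary ← the west ledge.  (the west ledge: 2M 1C; the east ledge: 4M 4C)
9. 2 missionaries and 1 cannibal → the east ledge.  (the west ledge: 0M 0C; the east ledge: 6M 5C)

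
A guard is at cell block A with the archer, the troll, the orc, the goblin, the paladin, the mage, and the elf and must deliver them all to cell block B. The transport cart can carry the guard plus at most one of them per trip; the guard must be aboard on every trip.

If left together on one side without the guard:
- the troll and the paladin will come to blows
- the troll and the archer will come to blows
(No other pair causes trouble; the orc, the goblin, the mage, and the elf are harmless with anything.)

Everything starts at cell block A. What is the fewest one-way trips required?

Counting alone: the guard can take at most 1 across per trip to cell block B, so moving all 7 needs at least 7 loaded trips out, with a return between consecutive ones — at least 13 crossings.
The safety rule pushes this higher. Following every safe sequence of crossings, the most of the 7 that can be at cell block B as the transport cart arrives there on crossing 13 is 6 — never all 7.
So no plan with fewer than 15 crossings exists, and this one achieves 15:
1. Guard goes to cell block B with the troll.
2. Guard goes back to cell block A alone.
3. Guard goes to cell block B with the archer.
4. Guard goes back to cell block A with the troll.
5. Guard goes to cell block B with the paladin.
6. Guard goes back to cell block A alone.
7. Guard goes to cell block B with the orc.
8. Guard goes back to cell block A alone.
9. Guard goes to cell block B with the goblin.
10. Guard goes back to cell block A alone.
11. Guard goes to cell block B with the mage.
12. Guard goes back to cell block A alone.
13. Guard goes to cell block B with the elf.
14. Guard goes back to cell block A alone.
15. Guard goes to cell block B with the troll.

15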